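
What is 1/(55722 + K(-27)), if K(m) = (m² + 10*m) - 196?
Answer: 1/55985 ≈ 1.7862e-5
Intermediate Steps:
K(m) = -196 + m² + 10*m
1/(55722 + K(-27)) = 1/(55722 + (-196 + (-27)² + 10*(-27))) = 1/(55722 + (-196 + 729 - 270)) = 1/(55722 + 263) = 1/55985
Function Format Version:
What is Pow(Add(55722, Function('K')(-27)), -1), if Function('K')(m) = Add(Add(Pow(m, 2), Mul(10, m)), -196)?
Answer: Rational(1, 55985) ≈ 1.7862e-5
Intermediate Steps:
Function('K')(m) = Add(-196, Pow(m, 2), Mul(10, m))
Pow(Add(55722, Function('K')(-27)), -1) = Pow(Add(55722, Add(-196, Pow(-27, 2), Mul(10, -27))), -1) = Pow(Add(55722, Add(-196, 729, -270)), -1) = Pow(Add(55722, 263), -1) = Pow(55985, -1) = Rational(1, 55985)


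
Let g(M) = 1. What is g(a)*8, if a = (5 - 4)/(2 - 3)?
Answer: 8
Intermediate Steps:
a = -1 (a = 1/(-1) = 1*(-1) = -1)
g(a)*8 = 1*8 = 8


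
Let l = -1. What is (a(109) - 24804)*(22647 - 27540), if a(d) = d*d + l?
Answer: 63237132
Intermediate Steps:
a(d) = -1 + d² (a(d) = d*d - 1 = d² - 1 = -1 + d²)
(a(109) - 24804)*(22647 - 27540) = ((-1 + 109²) - 24804)*(22647 - 27540) = ((-1 + 11881) - 24804)*(-4893) = (11880 - 24804)*(-4893) = -12924*(-4893) = 63237132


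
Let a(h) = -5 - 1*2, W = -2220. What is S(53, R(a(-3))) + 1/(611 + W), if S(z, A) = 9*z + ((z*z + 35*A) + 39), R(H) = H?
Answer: 4955719/1609 ≈ 3080.0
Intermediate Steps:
a(h) = -7 (a(h) = -5 - 2 = -7)
S(z, A) = 39 + z² + 9*z + 35*A (S(z, A) = 9*z + ((z² + 35*A) + 39) = 9*z + (39 + z² + 35*A) = 39 + z² + 9*z + 35*A)
S(53, R(a(-3))) + 1/(611 + W) = (39 + 53² + 9*53 + 35*(-7)) + 1/(611 - 2220) = (39 + 2809 + 477 - 245) + 1/(-1609) = 3080 - 1/1609 = 4955719/1609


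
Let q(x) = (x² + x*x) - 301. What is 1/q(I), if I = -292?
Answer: 1/170227 ≈ 5.8745e-6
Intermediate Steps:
q(x) = -301 + 2*x² (q(x) = (x² + x²) - 301 = 2*x² - 301 = -301 + 2*x²)
1/q(I) = 1/(-301 + 2*(-292)²) = 1/(-301 + 2*85264) = 1/(-301 + 170528) = 1/170227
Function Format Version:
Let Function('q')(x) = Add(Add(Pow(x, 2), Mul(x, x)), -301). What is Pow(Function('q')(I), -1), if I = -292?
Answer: Rational(1, 170227) ≈ 5.8745e-6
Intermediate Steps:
Function('q')(x) = Add(-301, Mul(2, Pow(x, 2))) (Function('q')(x) = Add(Add(Pow(x, 2), Pow(x, 2)), -301) = Add(Mul(2, Pow(x, 2)), -301) = Add(-301, Mul(2, Pow(x, 2))))
Pow(Function('q')(I), -1) = Pow(Add(-301, Mul(2, Pow(-292, 2))), -1) = Pow(Add(-301, Mul(2, 85264)), -1) = Pow(Add(-301, 170528), -1) = Pow(170227, -1) = Rational(1, 170227)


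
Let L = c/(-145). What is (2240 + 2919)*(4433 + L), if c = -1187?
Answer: 3322251548/145 ≈ 2.2912e+7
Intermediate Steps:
L = 1187/145 (L = -1187/(-145) = -1187*(-1/145) = 1187/145 ≈ 8.1862)
(2240 + 2919)*(4433 + L) = (2240 + 2919)*(4433 + 1187/145) = 5159*(643972/145) = 3322251548/145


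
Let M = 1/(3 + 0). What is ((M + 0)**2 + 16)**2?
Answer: 21025/81 ≈ 259.57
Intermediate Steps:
M = 1/3 ≈ 0.33333
((M + 0)**2 + 16)**2 = ((1/3 + 0)**2 + 16)**2 = ((1/3)**2 + 16)**2 = (1/9 + 16)**2 = (145/9)**2 = 21025/81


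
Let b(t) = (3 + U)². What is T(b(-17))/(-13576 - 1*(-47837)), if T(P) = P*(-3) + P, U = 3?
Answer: -72/34261 ≈ -0.0021015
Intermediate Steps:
b(t) = 36 (b(t) = (3 + 3)² = 6² = 36)
T(P) = -2*P (T(P) = -3*P + P = -2*P)
T(b(-17))/(-13576 - 1*(-47837)) = (-2*36)/(-13576 - 1*(-47837)) = -72/(-13576 + 47837) = -72/34261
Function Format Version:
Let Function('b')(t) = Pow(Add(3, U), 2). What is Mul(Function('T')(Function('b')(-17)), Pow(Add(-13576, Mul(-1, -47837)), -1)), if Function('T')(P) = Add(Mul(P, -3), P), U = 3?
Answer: Rational(-72, 34261) ≈ -0.0021015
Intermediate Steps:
Function('b')(t) = 36 (Function('b')(t) = Pow(Add(3, 3), 2) = Pow(6, 2) = 36)
Function('T')(P) = Mul(-2, P) (Function('T')(P) = Add(Mul(-3, P), P) = Mul(-2, P))
Mul(Function('T')(Function('b')(-17)), Pow(Add(-13576, Mul(-1, -47837)), -1)) = Mul(Mul(-2, 36), Pow(Add(-13576, Mul(-1, -47837)), -1)) = Mul(-72, Pow(Add(-13576, 47837), -1)) = Mul(-72, Pow(34261, -1)) = Mul(-72, Rational(1, 34261)) = Rational(-72, 34261)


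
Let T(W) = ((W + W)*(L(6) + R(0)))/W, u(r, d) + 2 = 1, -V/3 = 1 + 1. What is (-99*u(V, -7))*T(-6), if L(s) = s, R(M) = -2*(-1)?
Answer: 1584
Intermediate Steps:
R(M) = 2
V = -6 (V = -3*(1 + 1) = -3*2 = -6)
u(r, d) = -1 (u(r, d) = -2 + 1 = -1)
T(W) = 16 (T(W) = ((W + W)*(6 + 2))/W = ((2*W)*8)/W = (16*W)/W = 16)
(-99*u(V, -7))*T(-6) = -99*(-1)*16 = 99*16 = 1584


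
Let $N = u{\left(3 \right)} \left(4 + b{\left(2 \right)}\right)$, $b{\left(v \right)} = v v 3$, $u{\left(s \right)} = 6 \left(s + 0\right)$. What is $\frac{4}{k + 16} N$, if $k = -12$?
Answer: $288$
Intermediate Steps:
$u{\left(s \right)} = 6 s$
$b{\left(v \right)} = 3 v^{2}$ ($b{\left(v \right)} = v^{2} \cdot 3 = 3 v^{2}$)
$N = 288$ ($N = 6 \cdot 3 \left(4 + 3 \cdot 2^{2}\right) = 18 \left(4 + 3 \cdot 4\right) = 18 \left(4 + 12\right) = 18 \cdot 16 = 288$)
$\frac{4}{k + 16} N = \frac{4}{-12 + 16} \cdot 288 = \frac{4}{4} \cdot 288 = 4 \cdot \frac{1}{4} \cdot 288 = 1 \cdot 288 = 288$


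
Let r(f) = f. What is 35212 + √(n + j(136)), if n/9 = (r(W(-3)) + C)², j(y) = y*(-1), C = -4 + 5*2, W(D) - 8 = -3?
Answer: 35212 + √953 ≈ 35243.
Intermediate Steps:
W(D) = 5 (W(D) = 8 - 3 = 5)
C = 6 (C = -4 + 10 = 6)
j(y) = -y
n = 1089 (n = 9*(5 + 6)² = 9*11² = 9*121 = 1089)
35212 + √(n + j(136)) = 35212 + √(1089 - 1*136) = 35212 + √(1089 - 136) = 35212 + √953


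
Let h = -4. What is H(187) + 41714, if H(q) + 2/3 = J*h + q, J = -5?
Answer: 125761/3 ≈ 41920.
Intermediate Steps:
H(q) = 58/3 + q (H(q) = -⅔ + (-5*(-4) + q) = -⅔ + (20 + q) = 58/3 + q)
H(187) + 41714 = (58/3 + 187) + 41714 = 619/3 + 41714 = 125761/3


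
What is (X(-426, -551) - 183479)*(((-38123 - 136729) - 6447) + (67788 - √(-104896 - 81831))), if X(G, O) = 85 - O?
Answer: 20754691773 + 182843*I*√186727 ≈ 2.0755e+10 + 7.901e+7*I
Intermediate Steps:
(X(-426, -551) - 183479)*(((-38123 - 136729) - 6447) + (67788 - √(-104896 - 81831))) = ((85 - 1*(-551)) - 183479)*(((-38123 - 136729) - 6447) + (67788 - √(-104896 - 81831))) = ((85 + 551) - 183479)*((-174852 - 6447) + (67788 - √(-186727))) = (636 - 183479)*(-181299 + (67788 - I*√186727)) = -182843*(-181299 + (67788 - I*√186727)) = -182843*(-113511 - I*√186727) = 20754691773 + 182843*I*√186727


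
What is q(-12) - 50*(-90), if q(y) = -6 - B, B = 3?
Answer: 4491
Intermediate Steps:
q(y) = -9 (q(y) = -6 - 1*3 = -6 - 3 = -9)
q(-12) - 50*(-90) = -9 - 50*(-90) = -9 + 4500 = 4491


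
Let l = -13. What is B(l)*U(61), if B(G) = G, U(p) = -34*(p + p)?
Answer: 53924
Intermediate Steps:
U(p) = -68*p
B(l)*U(61) = -(-884)*61 = -13*(-4148) = 53924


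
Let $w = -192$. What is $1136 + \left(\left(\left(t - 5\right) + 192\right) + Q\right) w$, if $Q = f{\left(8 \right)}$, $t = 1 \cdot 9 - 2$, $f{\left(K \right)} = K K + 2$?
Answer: $-48784$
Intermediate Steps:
$f{\left(K \right)} = 2 + K^{2}$ ($f{\left(K \right)} = K^{2} + 2 = 2 + K^{2}$)
$t = 7$ ($t = 9 - 2 = 7$)
$Q = 66$ ($Q = 2 + 8^{2} = 2 + 64 = 66$)
$1136 + \left(\left(\left(t - 5\right) + 192\right) + Q\right) w = 1136 + \left(\left(\left(7 - 5\right) + 192\right) + 66\right) \left(-192\right) = 1136 + \left(\left(2 + 192\right) + 66\right) \left(-192\right) = 1136 + \left(194 + 66\right) \left(-192\right) = 1136 + 260 \left(-192\right) = 1136 - 49920 = -48784$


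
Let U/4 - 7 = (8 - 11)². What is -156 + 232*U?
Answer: 14692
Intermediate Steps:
U = 64 (U = 28 + 4*(8 - 11)² = 28 + 4*(-3)² = 28 + 4*9 = 28 + 36 = 64)
-156 + 232*U = -156 + 232*64 = -156 + 14848 = 14692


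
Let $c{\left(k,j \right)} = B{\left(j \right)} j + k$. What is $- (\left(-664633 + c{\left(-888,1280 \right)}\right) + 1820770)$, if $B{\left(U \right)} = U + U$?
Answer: $-4432049$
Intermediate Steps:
$B{\left(U \right)} = 2 U$
$c{\left(k,j \right)} = k + 2 j^{2}$ ($c{\left(k,j \right)} = 2 j j + k = 2 j^{2} + k = k + 2 j^{2}$)
$- (\left(-664633 + c{\left(-888,1280 \right)}\right) + 1820770) = - (\left(-664633 - \left(888 - 2 \cdot 1280^{2}\right)\right) + 1820770) = - (\left(-664633 + \left(-888 + 2 \cdot 1638400\right)\right) + 1820770) = - (\left(-664633 + \left(-888 + 3276800\right)\right) + 1820770) = - (\left(-664633 + 3275912\right) + 1820770) = - (2611279 + 1820770) = \left(-1\right) 4432049 = -4432049$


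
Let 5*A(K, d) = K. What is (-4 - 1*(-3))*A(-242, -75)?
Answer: 242/5 ≈ 48.400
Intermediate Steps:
A(K, d) = K/5
(-4 - 1*(-3))*A(-242, -75) = (-4 - 1*(-3))*((⅕)*(-242)) = (-4 + 3)*(-242/5) = -1*(-242/5) = 242/5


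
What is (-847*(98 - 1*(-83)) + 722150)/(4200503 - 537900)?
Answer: 568843/3662603 ≈ 0.15531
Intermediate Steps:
(-847*(98 - 1*(-83)) + 722150)/(4200503 - 537900) = (-847*(98 + 83) + 722150)/3662603 = (-847*181 + 722150)*(1/3662603) = (-153307 + 722150)*(1/3662603) = 568843*(1/3662603) = 568843/3662603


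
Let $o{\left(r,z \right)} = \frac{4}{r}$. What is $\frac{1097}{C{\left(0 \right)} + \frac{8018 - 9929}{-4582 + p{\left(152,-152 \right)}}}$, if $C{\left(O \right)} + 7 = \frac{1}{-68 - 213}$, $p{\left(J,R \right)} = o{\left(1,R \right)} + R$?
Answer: $- \frac{1458055610}{8771649} \approx -166.22$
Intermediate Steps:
$p{\left(J,R \right)} = 4 + R$ ($p{\left(J,R \right)} = \frac{4}{1} + R = 4 \cdot 1 + R = 4 + R$)
$C{\left(O \right)} = - \frac{1968}{281}$ ($C{\left(O \right)} = -7 + \frac{1}{-68 - 213} = -7 + \frac{1}{-281} = -7 - \frac{1}{281} = - \frac{1968}{281}$)
$\frac{1097}{C{\left(0 \right)} + \frac{8018 - 9929}{-4582 + p{\left(152,-152 \right)}}} = \frac{1097}{- \frac{1968}{281} + \frac{8018 - 9929}{-4582 + \left(4 - 152\right)}} = \frac{1097}{- \frac{1968}{281} + \frac{8018 - 9929}{-4582 - 148}} = \frac{1097}{- \frac{1968}{281} + \frac{8018 - 9929}{-4730}} = \frac{1097}{- \frac{1968}{281} - - \frac{1911}{4730}} = \frac{1097}{- \frac{1968}{281} + \frac{1911}{4730}} = \frac{1097}{- \frac{8771649}{1329130}} = 1097 \left(- \frac{1329130}{8771649}\right) = - \frac{1458055610}{8771649}$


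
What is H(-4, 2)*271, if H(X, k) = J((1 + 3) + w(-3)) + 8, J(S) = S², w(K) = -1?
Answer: 4607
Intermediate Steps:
H(X, k) = 17 (H(X, k) = ((1 + 3) - 1)² + 8 = (4 - 1)² + 8 = 3² + 8 = 9 + 8 = 17)
H(-4, 2)*271 = 17*271 = 4607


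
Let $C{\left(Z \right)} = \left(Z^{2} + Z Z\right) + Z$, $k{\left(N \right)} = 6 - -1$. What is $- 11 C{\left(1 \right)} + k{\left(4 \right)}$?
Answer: $-26$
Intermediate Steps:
$k{\left(N \right)} = 7$ ($k{\left(N \right)} = 6 + 1 = 7$)
$C{\left(Z \right)} = Z + 2 Z^{2}$ ($C{\left(Z \right)} = \left(Z^{2} + Z^{2}\right) + Z = 2 Z^{2} + Z = Z + 2 Z^{2}$)
$- 11 C{\left(1 \right)} + k{\left(4 \right)} = - 11 \cdot 1 \left(1 + 2 \cdot 1\right) + 7 = - 11 \cdot 1 \left(1 + 2\right) + 7 = - 11 \cdot 1 \cdot 3 + 7 = \left(-11\right) 3 + 7 = -33 + 7 = -26$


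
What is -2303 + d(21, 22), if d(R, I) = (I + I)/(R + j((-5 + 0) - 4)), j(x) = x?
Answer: -6898/3 ≈ -2299.3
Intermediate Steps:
d(R, I) = 2*I/(-9 + R) (d(R, I) = (I + I)/(R + ((-5 + 0) - 4)) = (2*I)/(R + (-5 - 4)) = (2*I)/(R - 9) = (2*I)/(-9 + R) = 2*I/(-9 + R))
-2303 + d(21, 22) = -2303 + 2*22/(-9 + 21) = -2303 + 2*22/12 = -2303 + 2*22*(1/12) = -2303 + 11/3 = -6898/3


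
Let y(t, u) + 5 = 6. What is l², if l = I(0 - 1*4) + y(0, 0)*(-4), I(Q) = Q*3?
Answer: 256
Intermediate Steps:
y(t, u) = 1 (y(t, u) = -5 + 6 = 1)
I(Q) = 3*Q
l = -16 (l = 3*(0 - 1*4) + 1*(-4) = 3*(0 - 4) - 4 = 3*(-4) - 4 = -12 - 4 = -16)
l² = (-16)² = 256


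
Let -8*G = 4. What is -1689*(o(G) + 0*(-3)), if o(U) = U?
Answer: 1689/2 ≈ 844.50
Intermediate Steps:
G = -1/2 (G = -1/8*4 = -1/2 ≈ -0.50000)
-1689*(o(G) + 0*(-3)) = -1689*(-1/2 + 0*(-3)) = -1689*(-1/2 + 0) = -1689*(-1/2) = 1689/2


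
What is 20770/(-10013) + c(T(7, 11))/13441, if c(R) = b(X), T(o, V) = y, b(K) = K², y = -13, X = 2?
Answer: -9004178/4341443 ≈ -2.0740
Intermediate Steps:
T(o, V) = -13
c(R) = 4 (c(R) = 2² = 4)
20770/(-10013) + c(T(7, 11))/13441 = 20770/(-10013) + 4/13441 = 20770*(-1/10013) + 4*(1/13441) = -670/323 + 4/13441 = -9004178/4341443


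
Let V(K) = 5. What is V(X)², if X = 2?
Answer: 25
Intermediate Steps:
V(X)² = 5² = 25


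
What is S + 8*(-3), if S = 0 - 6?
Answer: -30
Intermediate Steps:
S = -6
S + 8*(-3) = -6 + 8*(-3) = -6 - 24 = -30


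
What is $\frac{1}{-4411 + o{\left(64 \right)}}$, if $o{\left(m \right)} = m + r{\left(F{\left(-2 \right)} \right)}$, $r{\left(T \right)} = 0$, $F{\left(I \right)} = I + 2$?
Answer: $- \frac{1}{4347} \approx -0.00023004$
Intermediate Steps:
$F{\left(I \right)} = 2 + I$
$o{\left(m \right)} = m$ ($o{\left(m \right)} = m + 0 = m$)
$\frac{1}{-4411 + o{\left(64 \right)}} = \frac{1}{-4411 + 64} = \frac{1}{-4347} = - \frac{1}{4347}$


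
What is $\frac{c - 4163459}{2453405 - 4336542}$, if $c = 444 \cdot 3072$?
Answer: $\frac{2799491}{1883137} \approx 1.4866$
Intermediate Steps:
$c = 1363968$
$\frac{c - 4163459}{2453405 - 4336542} = \frac{1363968 - 4163459}{2453405 - 4336542} = - \frac{2799491}{-1883137} = \left(-2799491\right) \left(- \frac{1}{1883137}\right) = \frac{2799491}{1883137}$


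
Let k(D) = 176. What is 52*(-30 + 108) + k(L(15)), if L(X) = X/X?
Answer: 4232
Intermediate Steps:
L(X) = 1
52*(-30 + 108) + k(L(15)) = 52*(-30 + 108) + 176 = 52*78 + 176 = 4056 + 176 = 4232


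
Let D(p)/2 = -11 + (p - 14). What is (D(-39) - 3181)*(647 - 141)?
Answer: -1674354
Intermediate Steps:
D(p) = -50 + 2*p (D(p) = 2*(-11 + (p - 14)) = 2*(-11 + (-14 + p)) = 2*(-25 + p) = -50 + 2*p)
(D(-39) - 3181)*(647 - 141) = ((-50 + 2*(-39)) - 3181)*(647 - 141) = ((-50 - 78) - 3181)*506 = (-128 - 3181)*506 = -3309*506 = -1674354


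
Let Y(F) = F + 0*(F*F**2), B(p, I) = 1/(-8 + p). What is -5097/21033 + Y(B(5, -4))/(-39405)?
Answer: -22315586/92089485 ≈ -0.24233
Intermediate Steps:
Y(F) = F (Y(F) = F + 0*F**3 = F + 0 = F)
-5097/21033 + Y(B(5, -4))/(-39405) = -5097/21033 + 1/((-8 + 5)*(-39405)) = -5097*1/21033 - 1/39405/(-3) = -1699/7011 - 1/3*(-1/39405) = -1699/7011 + 1/118215 = -22315586/92089485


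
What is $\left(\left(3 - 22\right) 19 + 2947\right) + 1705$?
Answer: $4291$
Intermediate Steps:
$\left(\left(3 - 22\right) 19 + 2947\right) + 1705 = \left(\left(-19\right) 19 + 2947\right) + 1705 = \left(-361 + 2947\right) + 1705 = 2586 + 1705 = 4291$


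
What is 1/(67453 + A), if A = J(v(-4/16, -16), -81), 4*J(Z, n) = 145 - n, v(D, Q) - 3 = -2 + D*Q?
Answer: 2/135019 ≈ 1.4813e-5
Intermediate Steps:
v(D, Q) = 1 + D*Q (v(D, Q) = 3 + (-2 + D*Q) = 1 + D*Q)
J(Z, n) = 145/4 - n/4 (J(Z, n) = (145 - n)/4 = 145/4 - n/4)
A = 113/2 (A = 145/4 - ¼*(-81) = 145/4 + 81/4 = 113/2 ≈ 56.500)
1/(67453 + A) = 1/(67453 + 113/2) = 1/(135019/2) = 2/135019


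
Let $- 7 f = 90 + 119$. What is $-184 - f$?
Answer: $- \frac{1079}{7} \approx -154.14$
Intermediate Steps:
$f = - \frac{209}{7}$ ($f = - \frac{90 + 119}{7} = \left(- \frac{1}{7}\right) 209 = - \frac{209}{7} \approx -29.857$)
$-184 - f = -184 - - \frac{209}{7} = -184 + \frac{209}{7} = - \frac{1079}{7}$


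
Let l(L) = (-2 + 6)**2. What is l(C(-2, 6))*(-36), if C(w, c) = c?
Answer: -576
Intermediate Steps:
l(L) = 16 (l(L) = 4**2 = 16)
l(C(-2, 6))*(-36) = 16*(-36) = -576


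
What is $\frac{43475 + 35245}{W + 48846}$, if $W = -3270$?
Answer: $\frac{3280}{1899} \approx 1.7272$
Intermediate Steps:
$\frac{43475 + 35245}{W + 48846} = \frac{43475 + 35245}{-3270 + 48846} = \frac{78720}{45576} = 78720 \cdot \frac{1}{45576} = \frac{3280}{1899}$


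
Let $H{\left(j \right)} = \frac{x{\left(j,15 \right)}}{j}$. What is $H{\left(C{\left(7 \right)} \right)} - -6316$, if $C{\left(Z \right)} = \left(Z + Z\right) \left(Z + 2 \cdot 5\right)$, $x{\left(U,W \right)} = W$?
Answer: $\frac{1503223}{238} \approx 6316.1$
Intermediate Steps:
$C{\left(Z \right)} = 2 Z \left(10 + Z\right)$ ($C{\left(Z \right)} = 2 Z \left(Z + 10\right) = 2 Z \left(10 + Z\right)$)
$H{\left(j \right)} = \frac{15}{j}$
$H{\left(C{\left(7 \right)} \right)} - -6316 = \frac{15}{2 \cdot 7 \left(10 + 7\right)} - -6316 = \frac{15}{2 \cdot 7 \cdot 17} + 6316 = \frac{15}{238} + 6316 = \frac{1503223}{238}$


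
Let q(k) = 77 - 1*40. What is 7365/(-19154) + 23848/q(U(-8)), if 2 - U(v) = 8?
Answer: 456512087/708698 ≈ 644.16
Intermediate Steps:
U(v) = -6 (U(v) = 2 - 1*8 = 2 - 8 = -6)
q(k) = 37 (q(k) = 77 - 40 = 37)
7365/(-19154) + 23848/q(U(-8)) = 7365/(-19154) + 23848/37 = 7365*(-1/19154) + 23848*(1/37) = -7365/19154 + 23848/37 = 456512087/708698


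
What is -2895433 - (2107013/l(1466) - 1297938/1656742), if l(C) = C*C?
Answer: -5154735391521476967/1780298504876 ≈ -2.8954e+6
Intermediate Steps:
l(C) = C**2
-2895433 - (2107013/l(1466) - 1297938/1656742) = -2895433 - (2107013/(1466**2) - 1297938/1656742) = -2895433 - (2107013/2149156 - 1297938*1/1656742) = -2895433 - (2107013*(1/2149156) - 648969/828371) = -2895433 - (2107013/2149156 - 648969/828371) = -2895433 - 1*350652845659/1780298504876 = -2895433 - 350652845659/1780298504876 = -5154735391521476967/1780298504876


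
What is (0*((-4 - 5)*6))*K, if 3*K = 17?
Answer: 0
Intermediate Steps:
K = 17/3 (K = (⅓)*17 = 17/3 ≈ 5.6667)
(0*((-4 - 5)*6))*K = (0*((-4 - 5)*6))*(17/3) = (0*(-9*6))*(17/3) = (0*(-54))*(17/3) = 0*(17/3) = 0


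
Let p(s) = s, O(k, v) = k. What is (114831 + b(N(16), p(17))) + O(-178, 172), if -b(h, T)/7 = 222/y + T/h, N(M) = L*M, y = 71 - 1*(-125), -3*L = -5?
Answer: 64198741/560 ≈ 1.1464e+5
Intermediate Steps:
L = 5/3 (L = -1/3*(-5) = 5/3 ≈ 1.6667)
y = 196 (y = 71 + 125 = 196)
N(M) = 5*M/3
b(h, T) = -111/14 - 7*T/h (b(h, T) = -7*(222/196 + T/h) = -7*(222*(1/196) + T/h) = -7*(111/98 + T/h) = -111/14 - 7*T/h)
(114831 + b(N(16), p(17))) + O(-178, 172) = (114831 + (-111/14 - 7*17/(5/3)*16)) - 178 = (114831 + (-111/14 - 7*17/80/3)) - 178 = (114831 + (-111/14 - 7*17*3/80)) - 178 = (114831 + (-111/14 - 357/80)) - 178 = (114831 - 6939/560) - 178 = 64298421/560 - 178 = 64198741/560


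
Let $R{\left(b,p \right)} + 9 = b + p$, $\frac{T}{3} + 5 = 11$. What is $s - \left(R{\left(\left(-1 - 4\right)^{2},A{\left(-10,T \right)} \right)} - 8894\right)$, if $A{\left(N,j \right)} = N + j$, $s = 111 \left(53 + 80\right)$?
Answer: $23633$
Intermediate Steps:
$T = 18$ ($T = -15 + 3 \cdot 11 = -15 + 33 = 18$)
$s = 14763$ ($s = 111 \cdot 133 = 14763$)
$R{\left(b,p \right)} = -9 + b + p$ ($R{\left(b,p \right)} = -9 + \left(b + p\right) = -9 + b + p$)
$s - \left(R{\left(\left(-1 - 4\right)^{2},A{\left(-10,T \right)} \right)} - 8894\right) = 14763 - \left(\left(-9 + \left(-1 - 4\right)^{2} + \left(-10 + 18\right)\right) - 8894\right) = 14763 - \left(\left(-9 + \left(-5\right)^{2} + 8\right) - 8894\right) = 14763 - \left(\left(-9 + 25 + 8\right) - 8894\right) = 14763 - \left(24 - 8894\right) = 14763 - -8870 = 14763 + 8870 = 23633$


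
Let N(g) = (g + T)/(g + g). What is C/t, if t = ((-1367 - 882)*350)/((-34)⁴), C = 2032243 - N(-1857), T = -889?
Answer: -2521581761315504/730868775 ≈ -3.4501e+6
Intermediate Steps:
N(g) = (-889 + g)/(2*g) (N(g) = (g - 889)/(g + g) = (-889 + g)/((2*g)) = (-889 + g)*(1/(2*g)) = (-889 + g)/(2*g))
C = 3773873878/1857 (C = 2032243 - (-889 - 1857)/(2*(-1857)) = 2032243 - (-1)*(-2746)/(2*1857) = 2032243 - 1*1373/1857 = 2032243 - 1373/1857 = 3773873878/1857 ≈ 2.0322e+6)
t = -393575/668168 (t = -2249*350/1336336 = -787150*1/1336336 = -393575/668168 ≈ -0.58904)
C/t = 3773873878/(1857*(-393575/668168)) = (3773873878/1857)*(-668168/393575) = -2521581761315504/730868775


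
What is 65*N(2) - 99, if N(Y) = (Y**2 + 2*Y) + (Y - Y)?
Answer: 421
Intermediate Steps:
N(Y) = Y**2 + 2*Y (N(Y) = (Y**2 + 2*Y) + 0 = Y**2 + 2*Y)
65*N(2) - 99 = 65*(2*(2 + 2)) - 99 = 65*(2*4) - 99 = 65*8 - 99 = 520 - 99 = 421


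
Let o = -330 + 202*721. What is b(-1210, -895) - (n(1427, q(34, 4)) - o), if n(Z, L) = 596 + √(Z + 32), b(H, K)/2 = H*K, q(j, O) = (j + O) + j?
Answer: 2310616 - √1459 ≈ 2.3106e+6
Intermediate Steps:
q(j, O) = O + 2*j (q(j, O) = (O + j) + j = O + 2*j)
b(H, K) = 2*H*K (b(H, K) = 2*(H*K) = 2*H*K)
n(Z, L) = 596 + √(32 + Z)
o = 145312 (o = -330 + 145642 = 145312)
b(-1210, -895) - (n(1427, q(34, 4)) - o) = 2*(-1210)*(-895) - ((596 + √(32 + 1427)) - 1*145312) = 2165900 - ((596 + √1459) - 145312) = 2165900 - (-144716 + √1459) = 2165900 + (144716 - √1459) = 2310616 - √1459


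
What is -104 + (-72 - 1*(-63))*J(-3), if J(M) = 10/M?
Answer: -74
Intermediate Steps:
-104 + (-72 - 1*(-63))*J(-3) = -104 + (-72 - 1*(-63))*(10/(-3)) = -104 + (-72 + 63)*(10*(-1/3)) = -104 - 9*(-10/3) = -104 + 30 = -74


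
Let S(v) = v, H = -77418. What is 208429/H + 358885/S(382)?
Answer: 6926134763/7393419 ≈ 936.80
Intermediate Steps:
208429/H + 358885/S(382) = 208429/(-77418) + 358885/382 = 208429*(-1/77418) + 358885*(1/382) = -208429/77418 + 358885/382 = 6926134763/7393419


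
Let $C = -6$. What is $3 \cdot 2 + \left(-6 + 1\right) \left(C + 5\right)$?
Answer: $11$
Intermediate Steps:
$3 \cdot 2 + \left(-6 + 1\right) \left(C + 5\right) = 3 \cdot 2 + \left(-6 + 1\right) \left(-6 + 5\right) = 6 - -5 = 6 + 5 = 11$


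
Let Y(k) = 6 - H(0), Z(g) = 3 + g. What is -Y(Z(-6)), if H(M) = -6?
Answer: -12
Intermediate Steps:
Y(k) = 12 (Y(k) = 6 - 1*(-6) = 6 + 6 = 12)
-Y(Z(-6)) = -1*12 = -12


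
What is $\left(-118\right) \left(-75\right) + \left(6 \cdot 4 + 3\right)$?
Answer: $8877$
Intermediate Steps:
$\left(-118\right) \left(-75\right) + \left(6 \cdot 4 + 3\right) = 8850 + \left(24 + 3\right) = 8850 + 27 = 8877$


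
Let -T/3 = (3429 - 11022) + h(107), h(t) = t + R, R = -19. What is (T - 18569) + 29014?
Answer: 32960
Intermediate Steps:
h(t) = -19 + t (h(t) = t - 19 = -19 + t)
T = 22515 (T = -3*((3429 - 11022) + (-19 + 107)) = -3*(-7593 + 88) = -3*(-7505) = 22515)
(T - 18569) + 29014 = (22515 - 18569) + 29014 = 3946 + 29014 = 32960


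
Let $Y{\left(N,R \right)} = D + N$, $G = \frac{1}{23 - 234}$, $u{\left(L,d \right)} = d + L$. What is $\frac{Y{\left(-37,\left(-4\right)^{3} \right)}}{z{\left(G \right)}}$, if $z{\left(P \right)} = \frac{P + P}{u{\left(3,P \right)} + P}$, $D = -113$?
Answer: $47325$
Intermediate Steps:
$u{\left(L,d \right)} = L + d$
$G = - \frac{1}{211}$ ($G = \frac{1}{-211} = - \frac{1}{211} \approx -0.0047393$)
$z{\left(P \right)} = \frac{2 P}{3 + 2 P}$ ($z{\left(P \right)} = \frac{P + P}{\left(3 + P\right) + P} = \frac{2 P}{3 + 2 P}$)
$Y{\left(N,R \right)} = -113 + N$
$\frac{Y{\left(-37,\left(-4\right)^{3} \right)}}{z{\left(G \right)}} = \frac{-113 - 37}{2 \left(- \frac{1}{211}\right) \frac{1}{3 + 2 \left(- \frac{1}{211}\right)}} = - \frac{150}{2 \left(- \frac{1}{211}\right) \frac{1}{3 - \frac{2}{211}}} = - \frac{150}{2 \left(- \frac{1}{211}\right) \frac{1}{\frac{631}{211}}} = - \frac{150}{2 \left(- \frac{1}{211}\right) \frac{211}{631}} = - \frac{150}{- \frac{2}{631}} = \left(-150\right) \left(- \frac{631}{2}\right) = 47325$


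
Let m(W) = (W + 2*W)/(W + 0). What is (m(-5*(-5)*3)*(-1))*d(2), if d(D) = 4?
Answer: -12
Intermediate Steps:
m(W) = 3 (m(W) = (3*W)/W = 3)
(m(-5*(-5)*3)*(-1))*d(2) = (3*(-1))*4 = -3*4 = -12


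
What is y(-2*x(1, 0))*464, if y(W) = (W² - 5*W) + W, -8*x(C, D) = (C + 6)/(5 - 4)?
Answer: -1827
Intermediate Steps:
x(C, D) = -¾ - C/8 (x(C, D) = -(C + 6)/(8*(5 - 4)) = -(6 + C)/(8*1) = -(6 + C)/8 = -¾ - C/8)
y(W) = W² - 4*W
y(-2*x(1, 0))*464 = ((-2*(-¾ - ⅛*1))*(-4 - 2*(-¾ - ⅛*1)))*464 = ((-2*(-¾ - ⅛))*(-4 - 2*(-¾ - ⅛)))*464 = ((-2*(-7/8))*(-4 - 2*(-7/8)))*464 = (7*(-4 + 7/4)/4)*464 = ((7/4)*(-9/4))*464 = -63/16*464 = -1827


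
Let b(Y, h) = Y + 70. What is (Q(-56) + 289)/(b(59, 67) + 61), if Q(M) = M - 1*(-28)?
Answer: 261/190 ≈ 1.3737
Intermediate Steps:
b(Y, h) = 70 + Y
Q(M) = 28 + M (Q(M) = M + 28 = 28 + M)
(Q(-56) + 289)/(b(59, 67) + 61) = ((28 - 56) + 289)/((70 + 59) + 61) = (-28 + 289)/(129 + 61) = 261/190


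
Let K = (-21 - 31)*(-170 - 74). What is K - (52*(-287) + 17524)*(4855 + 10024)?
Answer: -38672712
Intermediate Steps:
K = 12688 (K = -52*(-244) = 12688)
K - (52*(-287) + 17524)*(4855 + 10024) = 12688 - (52*(-287) + 17524)*(4855 + 10024) = 12688 - (-14924 + 17524)*14879 = 12688 - 2600*14879 = 12688 - 1*38685400 = 12688 - 38685400 = -38672712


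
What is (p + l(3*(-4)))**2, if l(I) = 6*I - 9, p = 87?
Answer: 36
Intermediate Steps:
l(I) = -9 + 6*I
(p + l(3*(-4)))**2 = (87 + (-9 + 6*(3*(-4))))**2 = (87 + (-9 + 6*(-12)))**2 = (87 + (-9 - 72))**2 = (87 - 81)**2 = 6**2 = 36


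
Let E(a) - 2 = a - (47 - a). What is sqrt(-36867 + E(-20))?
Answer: 2*I*sqrt(9238) ≈ 192.23*I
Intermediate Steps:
E(a) = -45 + 2*a (E(a) = 2 + (a - (47 - a)) = 2 + (a + (-47 + a)) = 2 + (-47 + 2*a) = -45 + 2*a)
sqrt(-36867 + E(-20)) = sqrt(-36867 + (-45 + 2*(-20))) = sqrt(-36867 + (-45 - 40)) = sqrt(-36867 - 85) = sqrt(-36952) = 2*I*sqrt(9238)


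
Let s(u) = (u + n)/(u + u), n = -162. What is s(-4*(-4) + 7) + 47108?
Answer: 2166829/46 ≈ 47105.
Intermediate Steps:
s(u) = (-162 + u)/(2*u) (s(u) = (u - 162)/(u + u) = (-162 + u)/((2*u)) = (-162 + u)*(1/(2*u)) = (-162 + u)/(2*u))
s(-4*(-4) + 7) + 47108 = (-162 + (-4*(-4) + 7))/(2*(-4*(-4) + 7)) + 47108 = (-162 + (16 + 7))/(2*(16 + 7)) + 47108 = (½)*(-162 + 23)/23 + 47108 = (½)*(1/23)*(-139) + 47108 = -139/46 + 47108 = 2166829/46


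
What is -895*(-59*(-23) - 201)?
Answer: -1034620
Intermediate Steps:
-895*(-59*(-23) - 201) = -895*(1357 - 201) = -895*1156 = -1034620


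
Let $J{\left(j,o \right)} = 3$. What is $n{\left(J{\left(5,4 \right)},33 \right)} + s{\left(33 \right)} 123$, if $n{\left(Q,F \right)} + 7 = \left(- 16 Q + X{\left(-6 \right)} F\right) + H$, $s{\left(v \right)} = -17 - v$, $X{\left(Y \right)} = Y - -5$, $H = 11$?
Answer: $-6227$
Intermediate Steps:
$X{\left(Y \right)} = 5 + Y$ ($X{\left(Y \right)} = Y + 5 = 5 + Y$)
$n{\left(Q,F \right)} = 4 - F - 16 Q$ ($n{\left(Q,F \right)} = -7 + \left(\left(- 16 Q + \left(5 - 6\right) F\right) + 11\right) = -7 - \left(-11 + F + 16 Q\right) = 4 - F - 16 Q$)
$n{\left(J{\left(5,4 \right)},33 \right)} + s{\left(33 \right)} 123 = \left(4 - 33 - 48\right) + \left(-17 - 33\right) 123 = -77 - 6150 = -6227$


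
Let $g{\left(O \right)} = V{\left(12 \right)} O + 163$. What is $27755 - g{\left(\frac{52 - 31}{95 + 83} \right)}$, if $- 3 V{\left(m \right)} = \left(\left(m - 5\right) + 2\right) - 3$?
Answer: $\frac{2455709}{89} \approx 27592.0$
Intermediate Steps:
$V{\left(m \right)} = 2 - \frac{m}{3}$ ($V{\left(m \right)} = - \frac{\left(\left(m - 5\right) + 2\right) - 3}{3} = - \frac{\left(\left(-5 + m\right) + 2\right) - 3}{3} = - \frac{\left(-3 + m\right) - 3}{3} = - \frac{-6 + m}{3} = 2 - \frac{m}{3}$)
$g{\left(O \right)} = 163 - 2 O$ ($g{\left(O \right)} = \left(2 - 4\right) O + 163 = - 2 O + 163 = 163 - 2 O$)
$27755 - g{\left(\frac{52 - 31}{95 + 83} \right)} = 27755 - \left(163 - 2 \frac{52 - 31}{95 + 83}\right) = 27755 - \left(163 - 2 \cdot \frac{21}{178}\right) = 27755 - \left(163 - 2 \cdot 21 \cdot \frac{1}{178}\right) = 27755 - \left(163 - \frac{21}{89}\right) = 27755 - \frac{14486}{89} = \frac{2455709}{89}$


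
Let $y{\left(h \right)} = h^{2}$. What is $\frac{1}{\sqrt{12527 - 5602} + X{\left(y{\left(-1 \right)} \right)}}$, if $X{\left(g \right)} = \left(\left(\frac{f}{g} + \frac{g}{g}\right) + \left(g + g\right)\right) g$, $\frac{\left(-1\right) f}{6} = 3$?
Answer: $\frac{3}{1340} + \frac{\sqrt{277}}{1340} \approx 0.014659$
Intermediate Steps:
$f = -18$ ($f = \left(-6\right) 3 = -18$)
$X{\left(g \right)} = g \left(1 - \frac{18}{g} + 2 g\right)$ ($X{\left(g \right)} = \left(\left(- \frac{18}{g} + \frac{g}{g}\right) + \left(g + g\right)\right) g = \left(\left(- \frac{18}{g} + 1\right) + 2 g\right) g = \left(\left(1 - \frac{18}{g}\right) + 2 g\right) g = \left(1 - \frac{18}{g} + 2 g\right) g = g \left(1 - \frac{18}{g} + 2 g\right)$)
$\frac{1}{\sqrt{12527 - 5602} + X{\left(y{\left(-1 \right)} \right)}} = \frac{1}{\sqrt{12527 - 5602} + \left(-18 + \left(-1\right)^{2} + 2 \left(\left(-1\right)^{2}\right)^{2}\right)} = \frac{1}{\sqrt{6925} + \left(-18 + 1 + 2 \cdot 1^{2}\right)} = \frac{1}{5 \sqrt{277} + \left(-18 + 1 + 2 \cdot 1\right)} = \frac{1}{5 \sqrt{277} + \left(-18 + 1 + 2\right)} = \frac{1}{5 \sqrt{277} - 15} = \frac{1}{-15 + 5 \sqrt{277}}$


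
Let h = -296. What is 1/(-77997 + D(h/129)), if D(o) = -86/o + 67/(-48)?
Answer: -1776/138458587 ≈ -1.2827e-5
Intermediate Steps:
D(o) = -67/48 - 86/o (D(o) = -86/o + 67*(-1/48) = -86/o - 67/48 = -67/48 - 86/o)
1/(-77997 + D(h/129)) = 1/(-77997 + (-67/48 - 86/((-296/129)))) = 1/(-77997 + (-67/48 - 86/((-296*1/129)))) = 1/(-77997 + (-67/48 - 86/(-296/129))) = 1/(-77997 + (-67/48 - 86*(-129/296))) = 1/(-77997 + (-67/48 + 5547/148)) = 1/(-77997 + 64085/1776) = 1/(-138458587/1776) = -1776/138458587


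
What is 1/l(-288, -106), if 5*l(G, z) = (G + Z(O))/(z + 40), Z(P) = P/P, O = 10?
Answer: 330/287 ≈ 1.1498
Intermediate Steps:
Z(P) = 1
l(G, z) = (1 + G)/(5*(40 + z)) (l(G, z) = ((G + 1)/(z + 40))/5 = ((1 + G)/(40 + z))/5 = (1 + G)/(5*(40 + z)))
1/l(-288, -106) = 1/((1 - 288)/(5*(40 - 106))) = 1/((⅕)*(-287)/(-66)) = 1/((⅕)*(-1/66)*(-287)) = 1/(287/330) = 330/287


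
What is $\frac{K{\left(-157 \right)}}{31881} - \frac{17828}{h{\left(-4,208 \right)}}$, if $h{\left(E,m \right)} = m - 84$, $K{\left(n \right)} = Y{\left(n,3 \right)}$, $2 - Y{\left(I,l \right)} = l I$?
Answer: $- \frac{142078954}{988311} \approx -143.76$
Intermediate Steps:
$Y{\left(I,l \right)} = 2 - I l$ ($Y{\left(I,l \right)} = 2 - l I = 2 - I l$)
$K{\left(n \right)} = 2 - 3 n$ ($K{\left(n \right)} = 2 - n 3 = 2 - 3 n$)
$h{\left(E,m \right)} = -84 + m$
$\frac{K{\left(-157 \right)}}{31881} - \frac{17828}{h{\left(-4,208 \right)}} = \frac{2 - -471}{31881} - \frac{17828}{-84 + 208} = \left(2 + 471\right) \frac{1}{31881} - \frac{17828}{124} = 473 \cdot \frac{1}{31881} - \frac{4457}{31} = \frac{473}{31881} - \frac{4457}{31} = - \frac{142078954}{988311}$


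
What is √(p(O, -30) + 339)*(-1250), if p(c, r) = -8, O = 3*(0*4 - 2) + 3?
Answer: -1250*√331 ≈ -22742.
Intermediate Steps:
O = -3 (O = 3*(0 - 2) + 3 = 3*(-2) + 3 = -6 + 3 = -3)
√(p(O, -30) + 339)*(-1250) = √(-8 + 339)*(-1250) = √331*(-1250) = -1250*√331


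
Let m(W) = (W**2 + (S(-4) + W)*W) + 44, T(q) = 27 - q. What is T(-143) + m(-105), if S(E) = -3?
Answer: 22579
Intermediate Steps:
m(W) = 44 + W**2 + W*(-3 + W) (m(W) = (W**2 + (-3 + W)*W) + 44 = (W**2 + W*(-3 + W)) + 44 = 44 + W**2 + W*(-3 + W))
T(-143) + m(-105) = (27 - 1*(-143)) + (44 - 3*(-105) + 2*(-105)**2) = (27 + 143) + (44 + 315 + 2*11025) = 170 + (44 + 315 + 22050) = 170 + 22409 = 22579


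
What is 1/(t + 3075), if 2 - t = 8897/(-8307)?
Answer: 8307/25569536 ≈ 0.00032488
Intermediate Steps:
t = 25511/8307 (t = 2 - 8897/(-8307) = 2 - 8897*(-1)/8307 = 2 - 1*(-8897/8307) = 2 + 8897/8307 = 25511/8307 ≈ 3.0710)
1/(t + 3075) = 1/(25511/8307 + 3075) = 1/(25569536/8307) = 8307/25569536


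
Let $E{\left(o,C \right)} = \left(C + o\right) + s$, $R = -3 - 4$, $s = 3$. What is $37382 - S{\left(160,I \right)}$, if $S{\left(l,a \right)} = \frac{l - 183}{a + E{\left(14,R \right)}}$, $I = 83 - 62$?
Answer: $\frac{1158865}{31} \approx 37383.0$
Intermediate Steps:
$R = -7$
$E{\left(o,C \right)} = 3 + C + o$ ($E{\left(o,C \right)} = \left(C + o\right) + 3 = 3 + C + o$)
$I = 21$ ($I = 83 - 62 = 21$)
$S{\left(l,a \right)} = \frac{-183 + l}{10 + a}$ ($S{\left(l,a \right)} = \frac{l - 183}{a + \left(3 - 7 + 14\right)} = \frac{-183 + l}{a + 10} = \frac{-183 + l}{10 + a}$)
$37382 - S{\left(160,I \right)} = 37382 - \frac{-183 + 160}{10 + 21} = 37382 - \frac{1}{31} \left(-23\right) = 37382 - - \frac{23}{31} = 37382 + \frac{23}{31} = \frac{1158865}{31}$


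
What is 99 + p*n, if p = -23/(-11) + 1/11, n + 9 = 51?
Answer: 2097/11 ≈ 190.64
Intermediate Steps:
n = 42 (n = -9 + 51 = 42)
p = 24/11 (p = -23*(-1/11) + 1*(1/11) = 23/11 + 1/11 = 24/11 ≈ 2.1818)
99 + p*n = 99 + (24/11)*42 = 99 + 1008/11 = 2097/11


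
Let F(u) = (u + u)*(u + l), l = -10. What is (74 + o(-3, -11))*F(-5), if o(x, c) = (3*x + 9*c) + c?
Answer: -6750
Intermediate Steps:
o(x, c) = 3*x + 10*c
F(u) = 2*u*(-10 + u) (F(u) = (u + u)*(u - 10) = (2*u)*(-10 + u) = 2*u*(-10 + u))
(74 + o(-3, -11))*F(-5) = (74 + (3*(-3) + 10*(-11)))*(2*(-5)*(-10 - 5)) = (74 + (-9 - 110))*(2*(-5)*(-15)) = (74 - 119)*150 = -45*150 = -6750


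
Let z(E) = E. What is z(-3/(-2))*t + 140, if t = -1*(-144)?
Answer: 356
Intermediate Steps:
t = 144
z(-3/(-2))*t + 140 = -3/(-2)*144 + 140 = -3*(-½)*144 + 140 = (3/2)*144 + 140 = 216 + 140 = 356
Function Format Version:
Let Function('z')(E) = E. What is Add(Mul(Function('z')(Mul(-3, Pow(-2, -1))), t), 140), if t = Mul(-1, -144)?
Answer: 356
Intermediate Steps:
t = 144
Add(Mul(Function('z')(Mul(-3, Pow(-2, -1))), t), 140) = Add(Mul(Mul(-3, Pow(-2, -1)), 144), 140) = Add(Mul(Mul(-3, Rational(-1, 2)), 144), 140) = Add(Mul(Rational(3, 2), 144), 140) = Add(216, 140) = 356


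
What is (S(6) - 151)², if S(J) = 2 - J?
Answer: 24025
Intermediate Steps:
(S(6) - 151)² = ((2 - 1*6) - 151)² = ((2 - 6) - 151)² = (-4 - 151)² = (-155)² = 24025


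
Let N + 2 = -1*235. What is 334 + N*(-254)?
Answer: 60532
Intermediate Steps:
N = -237 (N = -2 - 1*235 = -2 - 235 = -237)
334 + N*(-254) = 334 - 237*(-254) = 334 + 60198 = 60532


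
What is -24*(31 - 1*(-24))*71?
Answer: -93720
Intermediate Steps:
-24*(31 - 1*(-24))*71 = -24*(31 + 24)*71 = -24*55*71 = -1320*71 = -93720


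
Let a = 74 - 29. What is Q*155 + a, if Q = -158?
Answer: -24445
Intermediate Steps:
a = 45
Q*155 + a = -158*155 + 45 = -24490 + 45 = -24445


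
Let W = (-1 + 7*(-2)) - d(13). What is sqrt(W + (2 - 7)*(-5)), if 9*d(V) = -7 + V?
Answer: 2*sqrt(21)/3 ≈ 3.0550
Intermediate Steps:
d(V) = -7/9 + V/9 (d(V) = (-7 + V)/9 = -7/9 + V/9)
W = -47/3 (W = (-1 + 7*(-2)) - (-7/9 + (1/9)*13) = (-1 - 14) - (-7/9 + 13/9) = -15 - 1*2/3 = -15 - 2/3 = -47/3 ≈ -15.667)
sqrt(W + (2 - 7)*(-5)) = sqrt(-47/3 + (2 - 7)*(-5)) = sqrt(-47/3 - 5*(-5)) = sqrt(-47/3 + 25) = sqrt(28/3) = 2*sqrt(21)/3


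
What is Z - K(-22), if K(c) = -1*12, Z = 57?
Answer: 69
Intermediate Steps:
K(c) = -12
Z - K(-22) = 57 - 1*(-12) = 57 + 12 = 69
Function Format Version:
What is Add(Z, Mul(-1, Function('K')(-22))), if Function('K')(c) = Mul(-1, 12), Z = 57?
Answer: 69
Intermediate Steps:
Function('K')(c) = -12
Add(Z, Mul(-1, Function('K')(-22))) = Add(57, Mul(-1, -12)) = Add(57, 12) = 69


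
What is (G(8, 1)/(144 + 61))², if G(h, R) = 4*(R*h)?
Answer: 1024/42025 ≈ 0.024366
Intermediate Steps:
G(h, R) = 4*R*h
(G(8, 1)/(144 + 61))² = ((4*1*8)/(144 + 61))² = (32/205)² = 1024/42025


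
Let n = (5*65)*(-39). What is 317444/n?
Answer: -317444/12675 ≈ -25.045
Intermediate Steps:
n = -12675 (n = 325*(-39) = -12675)
317444/n = 317444/(-12675) = 317444*(-1/12675) = -317444/12675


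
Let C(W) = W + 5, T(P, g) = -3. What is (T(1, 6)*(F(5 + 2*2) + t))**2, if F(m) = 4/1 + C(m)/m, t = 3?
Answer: 5929/9 ≈ 658.78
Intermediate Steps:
C(W) = 5 + W
F(m) = 4 + (5 + m)/m (F(m) = 4/1 + (5 + m)/m = 4*1 + (5 + m)/m = 4 + (5 + m)/m)
(T(1, 6)*(F(5 + 2*2) + t))**2 = (-3*((5 + 5/(5 + 2*2)) + 3))**2 = (-3*((5 + 5/(5 + 4)) + 3))**2 = (-3*((5 + 5/9) + 3))**2 = (-3*(50/9 + 3))**2 = (-3*77/9)**2 = (-77/3)**2 = 5929/9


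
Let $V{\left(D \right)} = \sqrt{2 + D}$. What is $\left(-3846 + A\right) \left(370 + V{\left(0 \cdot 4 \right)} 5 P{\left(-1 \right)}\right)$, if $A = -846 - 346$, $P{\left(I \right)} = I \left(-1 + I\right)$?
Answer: $-1864060 - 50380 \sqrt{2} \approx -1.9353 \cdot 10^{6}$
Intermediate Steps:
$A = -1192$
$\left(-3846 + A\right) \left(370 + V{\left(0 \cdot 4 \right)} 5 P{\left(-1 \right)}\right) = \left(-3846 - 1192\right) \left(370 + \sqrt{2 + 0 \cdot 4} \cdot 5 \left(- (-1 - 1)\right)\right) = - 5038 \left(370 + \sqrt{2 + 0} \cdot 5 \left(\left(-1\right) \left(-2\right)\right)\right) = - 5038 \left(370 + \sqrt{2} \cdot 5 \cdot 2\right) = - 5038 \left(370 + 5 \sqrt{2} \cdot 2\right) = - 5038 \left(370 + 10 \sqrt{2}\right) = -1864060 - 50380 \sqrt{2}$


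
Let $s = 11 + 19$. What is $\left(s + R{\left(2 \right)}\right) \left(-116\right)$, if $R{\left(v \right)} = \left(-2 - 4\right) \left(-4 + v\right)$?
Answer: $-4872$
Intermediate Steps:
$R{\left(v \right)} = 24 - 6 v$ ($R{\left(v \right)} = - 6 \left(-4 + v\right) = 24 - 6 v$)
$s = 30$
$\left(s + R{\left(2 \right)}\right) \left(-116\right) = \left(30 + \left(24 - 12\right)\right) \left(-116\right) = \left(30 + 12\right) \left(-116\right) = 42 \left(-116\right) = -4872$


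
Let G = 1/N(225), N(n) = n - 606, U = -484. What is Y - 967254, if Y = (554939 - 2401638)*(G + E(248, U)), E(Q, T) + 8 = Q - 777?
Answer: 377462398228/381 ≈ 9.9071e+8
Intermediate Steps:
N(n) = -606 + n
E(Q, T) = -785 + Q (E(Q, T) = -8 + (Q - 777) = -8 + (-777 + Q) = -785 + Q)
G = -1/381 (G = 1/(-606 + 225) = 1/(-381) = -1/381 ≈ -0.0026247)
Y = 377830922002/381 (Y = (554939 - 2401638)*(-1/381 + (-785 + 248)) = -1846699*(-1/381 - 537) = -1846699*(-204598/381) = 377830922002/381 ≈ 9.9168e+8)
Y - 967254 = 377830922002/381 - 967254 = 377462398228/381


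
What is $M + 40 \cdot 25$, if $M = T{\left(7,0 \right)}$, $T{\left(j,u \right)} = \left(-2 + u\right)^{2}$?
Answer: $1004$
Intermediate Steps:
$M = 4$ ($M = \left(-2 + 0\right)^{2} = \left(-2\right)^{2} = 4$)
$M + 40 \cdot 25 = 4 + 40 \cdot 25 = 4 + 1000 = 1004$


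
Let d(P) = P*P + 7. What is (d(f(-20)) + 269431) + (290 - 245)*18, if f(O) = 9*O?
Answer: 302648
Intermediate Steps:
d(P) = 7 + P**2 (d(P) = P**2 + 7 = 7 + P**2)
(d(f(-20)) + 269431) + (290 - 245)*18 = ((7 + (9*(-20))**2) + 269431) + (290 - 245)*18 = ((7 + (-180)**2) + 269431) + 45*18 = ((7 + 32400) + 269431) + 810 = (32407 + 269431) + 810 = 301838 + 810 = 302648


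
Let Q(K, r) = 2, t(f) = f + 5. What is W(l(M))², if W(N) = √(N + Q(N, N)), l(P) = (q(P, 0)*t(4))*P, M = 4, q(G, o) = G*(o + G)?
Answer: 578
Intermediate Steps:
q(G, o) = G*(G + o)
t(f) = 5 + f
l(P) = 9*P³ (l(P) = ((P*(P + 0))*(5 + 4))*P = ((P*P)*9)*P = (P²*9)*P = (9*P²)*P = 9*P³)
W(N) = √(2 + N) (W(N) = √(N + 2) = √(2 + N))
W(l(M))² = (√(2 + 9*4³))² = (√(2 + 9*64))² = (√(2 + 576))² = (√578)² = (17*√2)² = 578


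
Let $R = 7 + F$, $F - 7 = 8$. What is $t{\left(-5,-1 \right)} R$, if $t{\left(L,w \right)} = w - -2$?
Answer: $22$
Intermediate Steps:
$F = 15$ ($F = 7 + 8 = 15$)
$R = 22$ ($R = 7 + 15 = 22$)
$t{\left(L,w \right)} = 2 + w$ ($t{\left(L,w \right)} = w + 2 = 2 + w$)
$t{\left(-5,-1 \right)} R = \left(2 - 1\right) 22 = 1 \cdot 22 = 22$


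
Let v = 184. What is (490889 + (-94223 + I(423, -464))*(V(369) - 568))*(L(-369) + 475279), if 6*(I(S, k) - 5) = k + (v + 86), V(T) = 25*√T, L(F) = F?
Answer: 76971149853850/3 - 3357031935250*√41 ≈ 4.1616e+12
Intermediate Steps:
I(S, k) = 50 + k/6 (I(S, k) = 5 + (k + (184 + 86))/6 = 5 + (k + 270)/6 = 5 + (270 + k)/6 = 5 + (45 + k/6) = 50 + k/6)
(490889 + (-94223 + I(423, -464))*(V(369) - 568))*(L(-369) + 475279) = (490889 + (-94223 + (50 + (⅙)*(-464)))*(25*√369 - 568))*(-369 + 475279) = (490889 + (-94223 + (50 - 232/3))*(25*(3*√41) - 568))*474910 = (490889 + (-94223 - 82/3)*(75*√41 - 568))*474910 = (490889 - 282751*(-568 + 75*√41)/3)*474910 = (490889 + (160602568/3 - 7068775*√41))*474910 = (162075235/3 - 7068775*√41)*474910 = 76971149853850/3 - 3357031935250*√41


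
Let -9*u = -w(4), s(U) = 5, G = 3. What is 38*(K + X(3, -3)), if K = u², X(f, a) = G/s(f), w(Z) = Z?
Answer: 12274/405 ≈ 30.306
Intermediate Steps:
X(f, a) = ⅗ (X(f, a) = 3/5 = 3*(⅕) = ⅗)
u = 4/9 (u = -(-1)*4/9 = -⅑*(-4) = 4/9 ≈ 0.44444)
K = 16/81 (K = (4/9)² = 16/81 ≈ 0.19753)
38*(K + X(3, -3)) = 38*(16/81 + ⅗) = 38*(323/405) = 12274/405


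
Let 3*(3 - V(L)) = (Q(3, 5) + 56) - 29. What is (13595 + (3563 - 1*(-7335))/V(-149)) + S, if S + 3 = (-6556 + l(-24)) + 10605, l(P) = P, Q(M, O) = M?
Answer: 112421/7 ≈ 16060.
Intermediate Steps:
V(L) = -7 (V(L) = 3 - ((3 + 56) - 29)/3 = 3 - (59 - 29)/3 = 3 - ⅓*30 = 3 - 10 = -7)
S = 4022 (S = -3 + ((-6556 - 24) + 10605) = -3 + (-6580 + 10605) = -3 + 4025 = 4022)
(13595 + (3563 - 1*(-7335))/V(-149)) + S = (13595 + (3563 - 1*(-7335))/(-7)) + 4022 = (13595 + (3563 + 7335)*(-⅐)) + 4022 = (13595 + 10898*(-⅐)) + 4022 = (13595 - 10898/7) + 4022 = 84267/7 + 4022 = 112421/7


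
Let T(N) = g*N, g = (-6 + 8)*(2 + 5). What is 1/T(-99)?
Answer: -1/1386 ≈ -0.00072150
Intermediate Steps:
g = 14 (g = 2*7 = 14)
T(N) = 14*N
1/T(-99) = 1/(14*(-99)) = 1/(-1386) = -1/1386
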